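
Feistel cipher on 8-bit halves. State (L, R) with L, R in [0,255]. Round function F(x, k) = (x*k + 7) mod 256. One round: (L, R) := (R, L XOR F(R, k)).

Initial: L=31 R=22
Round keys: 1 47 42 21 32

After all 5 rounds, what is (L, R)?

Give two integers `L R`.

Answer: 137 192

Derivation:
Round 1 (k=1): L=22 R=2
Round 2 (k=47): L=2 R=115
Round 3 (k=42): L=115 R=231
Round 4 (k=21): L=231 R=137
Round 5 (k=32): L=137 R=192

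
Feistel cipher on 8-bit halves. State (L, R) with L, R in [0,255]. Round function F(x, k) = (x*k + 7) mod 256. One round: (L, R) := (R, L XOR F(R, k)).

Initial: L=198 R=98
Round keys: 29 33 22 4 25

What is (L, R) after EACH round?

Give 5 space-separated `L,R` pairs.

Round 1 (k=29): L=98 R=231
Round 2 (k=33): L=231 R=172
Round 3 (k=22): L=172 R=40
Round 4 (k=4): L=40 R=11
Round 5 (k=25): L=11 R=50

Answer: 98,231 231,172 172,40 40,11 11,50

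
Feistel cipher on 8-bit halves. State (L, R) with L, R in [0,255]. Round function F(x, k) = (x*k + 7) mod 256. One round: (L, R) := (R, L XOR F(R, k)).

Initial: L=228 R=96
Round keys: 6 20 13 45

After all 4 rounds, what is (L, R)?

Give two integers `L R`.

Round 1 (k=6): L=96 R=163
Round 2 (k=20): L=163 R=163
Round 3 (k=13): L=163 R=237
Round 4 (k=45): L=237 R=19

Answer: 237 19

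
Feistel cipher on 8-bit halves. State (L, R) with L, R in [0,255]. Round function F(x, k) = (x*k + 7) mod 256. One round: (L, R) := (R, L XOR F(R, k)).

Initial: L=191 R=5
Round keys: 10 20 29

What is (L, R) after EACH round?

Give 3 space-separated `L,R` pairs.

Answer: 5,134 134,122 122,95

Derivation:
Round 1 (k=10): L=5 R=134
Round 2 (k=20): L=134 R=122
Round 3 (k=29): L=122 R=95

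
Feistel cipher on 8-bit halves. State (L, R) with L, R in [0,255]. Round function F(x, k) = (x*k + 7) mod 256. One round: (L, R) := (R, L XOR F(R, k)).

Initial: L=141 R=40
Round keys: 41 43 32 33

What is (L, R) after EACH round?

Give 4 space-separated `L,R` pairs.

Answer: 40,226 226,213 213,69 69,57

Derivation:
Round 1 (k=41): L=40 R=226
Round 2 (k=43): L=226 R=213
Round 3 (k=32): L=213 R=69
Round 4 (k=33): L=69 R=57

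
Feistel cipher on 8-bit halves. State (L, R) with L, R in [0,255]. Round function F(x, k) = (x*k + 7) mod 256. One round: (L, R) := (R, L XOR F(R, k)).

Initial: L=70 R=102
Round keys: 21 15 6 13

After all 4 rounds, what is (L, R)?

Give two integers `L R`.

Answer: 144 37

Derivation:
Round 1 (k=21): L=102 R=35
Round 2 (k=15): L=35 R=114
Round 3 (k=6): L=114 R=144
Round 4 (k=13): L=144 R=37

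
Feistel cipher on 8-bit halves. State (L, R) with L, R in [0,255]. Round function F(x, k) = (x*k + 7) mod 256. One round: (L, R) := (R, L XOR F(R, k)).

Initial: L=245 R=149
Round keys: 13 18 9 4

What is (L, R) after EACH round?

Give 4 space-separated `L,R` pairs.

Answer: 149,109 109,36 36,38 38,187

Derivation:
Round 1 (k=13): L=149 R=109
Round 2 (k=18): L=109 R=36
Round 3 (k=9): L=36 R=38
Round 4 (k=4): L=38 R=187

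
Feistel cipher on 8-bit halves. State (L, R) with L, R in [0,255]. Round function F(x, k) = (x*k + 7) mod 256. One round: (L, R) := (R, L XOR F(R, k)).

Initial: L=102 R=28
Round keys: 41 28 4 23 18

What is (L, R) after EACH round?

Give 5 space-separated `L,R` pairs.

Round 1 (k=41): L=28 R=229
Round 2 (k=28): L=229 R=15
Round 3 (k=4): L=15 R=166
Round 4 (k=23): L=166 R=254
Round 5 (k=18): L=254 R=69

Answer: 28,229 229,15 15,166 166,254 254,69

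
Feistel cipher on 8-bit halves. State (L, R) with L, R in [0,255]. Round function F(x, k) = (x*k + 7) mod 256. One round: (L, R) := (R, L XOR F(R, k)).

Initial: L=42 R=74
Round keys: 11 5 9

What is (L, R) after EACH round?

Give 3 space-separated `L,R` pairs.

Round 1 (k=11): L=74 R=31
Round 2 (k=5): L=31 R=232
Round 3 (k=9): L=232 R=48

Answer: 74,31 31,232 232,48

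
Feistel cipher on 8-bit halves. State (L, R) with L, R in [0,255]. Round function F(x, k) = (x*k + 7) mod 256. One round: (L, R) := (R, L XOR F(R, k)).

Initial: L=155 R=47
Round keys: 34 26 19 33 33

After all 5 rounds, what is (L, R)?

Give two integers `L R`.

Answer: 112 82

Derivation:
Round 1 (k=34): L=47 R=222
Round 2 (k=26): L=222 R=188
Round 3 (k=19): L=188 R=37
Round 4 (k=33): L=37 R=112
Round 5 (k=33): L=112 R=82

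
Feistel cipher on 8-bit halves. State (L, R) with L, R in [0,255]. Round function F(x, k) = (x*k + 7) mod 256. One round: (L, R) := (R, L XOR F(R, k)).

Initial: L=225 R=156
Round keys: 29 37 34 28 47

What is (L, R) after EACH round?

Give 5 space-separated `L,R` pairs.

Answer: 156,82 82,125 125,243 243,230 230,178

Derivation:
Round 1 (k=29): L=156 R=82
Round 2 (k=37): L=82 R=125
Round 3 (k=34): L=125 R=243
Round 4 (k=28): L=243 R=230
Round 5 (k=47): L=230 R=178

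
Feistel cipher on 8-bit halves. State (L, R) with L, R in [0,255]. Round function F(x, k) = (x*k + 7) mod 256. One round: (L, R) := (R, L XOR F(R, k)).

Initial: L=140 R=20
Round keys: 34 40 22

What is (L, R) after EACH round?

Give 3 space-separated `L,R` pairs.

Round 1 (k=34): L=20 R=35
Round 2 (k=40): L=35 R=107
Round 3 (k=22): L=107 R=26

Answer: 20,35 35,107 107,26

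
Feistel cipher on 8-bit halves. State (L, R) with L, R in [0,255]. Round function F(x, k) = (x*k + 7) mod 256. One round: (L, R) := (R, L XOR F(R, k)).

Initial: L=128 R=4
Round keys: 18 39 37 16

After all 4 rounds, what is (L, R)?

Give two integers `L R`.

Answer: 164 211

Derivation:
Round 1 (k=18): L=4 R=207
Round 2 (k=39): L=207 R=148
Round 3 (k=37): L=148 R=164
Round 4 (k=16): L=164 R=211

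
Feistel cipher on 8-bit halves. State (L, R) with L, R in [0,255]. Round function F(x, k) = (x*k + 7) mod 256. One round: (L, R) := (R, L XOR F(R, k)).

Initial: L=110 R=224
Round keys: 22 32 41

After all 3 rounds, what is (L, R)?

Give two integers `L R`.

Answer: 199 207

Derivation:
Round 1 (k=22): L=224 R=41
Round 2 (k=32): L=41 R=199
Round 3 (k=41): L=199 R=207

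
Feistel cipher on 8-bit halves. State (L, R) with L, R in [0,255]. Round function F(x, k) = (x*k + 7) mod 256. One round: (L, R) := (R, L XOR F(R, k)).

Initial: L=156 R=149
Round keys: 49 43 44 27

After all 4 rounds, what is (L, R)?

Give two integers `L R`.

Round 1 (k=49): L=149 R=16
Round 2 (k=43): L=16 R=34
Round 3 (k=44): L=34 R=207
Round 4 (k=27): L=207 R=254

Answer: 207 254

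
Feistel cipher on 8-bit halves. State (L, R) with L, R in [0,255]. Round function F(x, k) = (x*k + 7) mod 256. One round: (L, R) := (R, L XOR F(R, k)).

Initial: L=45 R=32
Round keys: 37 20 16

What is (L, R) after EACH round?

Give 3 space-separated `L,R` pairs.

Answer: 32,138 138,239 239,125

Derivation:
Round 1 (k=37): L=32 R=138
Round 2 (k=20): L=138 R=239
Round 3 (k=16): L=239 R=125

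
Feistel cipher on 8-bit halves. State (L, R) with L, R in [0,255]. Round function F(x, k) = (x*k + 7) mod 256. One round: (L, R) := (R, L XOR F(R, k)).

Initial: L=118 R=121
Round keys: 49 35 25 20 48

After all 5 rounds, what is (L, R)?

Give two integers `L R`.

Answer: 123 182

Derivation:
Round 1 (k=49): L=121 R=70
Round 2 (k=35): L=70 R=224
Round 3 (k=25): L=224 R=161
Round 4 (k=20): L=161 R=123
Round 5 (k=48): L=123 R=182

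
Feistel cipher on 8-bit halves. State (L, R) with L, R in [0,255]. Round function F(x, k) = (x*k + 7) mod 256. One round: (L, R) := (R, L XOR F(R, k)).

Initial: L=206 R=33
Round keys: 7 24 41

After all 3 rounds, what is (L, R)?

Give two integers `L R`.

Answer: 38 61

Derivation:
Round 1 (k=7): L=33 R=32
Round 2 (k=24): L=32 R=38
Round 3 (k=41): L=38 R=61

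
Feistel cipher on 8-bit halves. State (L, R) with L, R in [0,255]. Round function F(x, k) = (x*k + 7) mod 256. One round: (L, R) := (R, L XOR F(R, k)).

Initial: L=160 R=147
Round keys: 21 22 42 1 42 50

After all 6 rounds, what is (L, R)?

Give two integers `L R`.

Answer: 102 67

Derivation:
Round 1 (k=21): L=147 R=182
Round 2 (k=22): L=182 R=56
Round 3 (k=42): L=56 R=129
Round 4 (k=1): L=129 R=176
Round 5 (k=42): L=176 R=102
Round 6 (k=50): L=102 R=67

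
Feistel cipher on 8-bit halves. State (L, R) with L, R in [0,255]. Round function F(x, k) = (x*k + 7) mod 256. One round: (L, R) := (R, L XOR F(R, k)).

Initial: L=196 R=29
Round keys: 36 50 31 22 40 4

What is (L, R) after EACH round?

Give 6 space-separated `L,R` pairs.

Answer: 29,223 223,136 136,160 160,79 79,255 255,76

Derivation:
Round 1 (k=36): L=29 R=223
Round 2 (k=50): L=223 R=136
Round 3 (k=31): L=136 R=160
Round 4 (k=22): L=160 R=79
Round 5 (k=40): L=79 R=255
Round 6 (k=4): L=255 R=76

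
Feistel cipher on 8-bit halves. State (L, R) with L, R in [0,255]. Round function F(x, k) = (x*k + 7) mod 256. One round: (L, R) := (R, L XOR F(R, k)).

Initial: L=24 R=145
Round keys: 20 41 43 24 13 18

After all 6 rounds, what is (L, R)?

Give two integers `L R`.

Answer: 136 75

Derivation:
Round 1 (k=20): L=145 R=67
Round 2 (k=41): L=67 R=83
Round 3 (k=43): L=83 R=187
Round 4 (k=24): L=187 R=220
Round 5 (k=13): L=220 R=136
Round 6 (k=18): L=136 R=75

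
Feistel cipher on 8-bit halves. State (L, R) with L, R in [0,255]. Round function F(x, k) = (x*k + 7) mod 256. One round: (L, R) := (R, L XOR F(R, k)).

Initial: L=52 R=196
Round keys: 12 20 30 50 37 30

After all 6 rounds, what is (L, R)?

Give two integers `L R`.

Answer: 201 137

Derivation:
Round 1 (k=12): L=196 R=3
Round 2 (k=20): L=3 R=135
Round 3 (k=30): L=135 R=218
Round 4 (k=50): L=218 R=28
Round 5 (k=37): L=28 R=201
Round 6 (k=30): L=201 R=137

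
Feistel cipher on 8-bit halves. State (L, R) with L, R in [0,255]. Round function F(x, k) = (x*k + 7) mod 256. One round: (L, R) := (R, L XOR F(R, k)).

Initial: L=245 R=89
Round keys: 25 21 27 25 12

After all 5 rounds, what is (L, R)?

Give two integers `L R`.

Round 1 (k=25): L=89 R=77
Round 2 (k=21): L=77 R=1
Round 3 (k=27): L=1 R=111
Round 4 (k=25): L=111 R=223
Round 5 (k=12): L=223 R=20

Answer: 223 20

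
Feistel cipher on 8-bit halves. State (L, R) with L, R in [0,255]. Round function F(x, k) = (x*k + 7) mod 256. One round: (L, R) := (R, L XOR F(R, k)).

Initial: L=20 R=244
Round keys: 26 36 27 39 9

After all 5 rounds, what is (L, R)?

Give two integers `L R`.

Answer: 199 249

Derivation:
Round 1 (k=26): L=244 R=219
Round 2 (k=36): L=219 R=39
Round 3 (k=27): L=39 R=255
Round 4 (k=39): L=255 R=199
Round 5 (k=9): L=199 R=249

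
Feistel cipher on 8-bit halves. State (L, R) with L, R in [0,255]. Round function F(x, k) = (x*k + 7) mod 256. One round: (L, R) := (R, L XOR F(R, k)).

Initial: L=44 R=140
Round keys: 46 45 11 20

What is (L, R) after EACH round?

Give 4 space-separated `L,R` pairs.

Answer: 140,3 3,2 2,30 30,93

Derivation:
Round 1 (k=46): L=140 R=3
Round 2 (k=45): L=3 R=2
Round 3 (k=11): L=2 R=30
Round 4 (k=20): L=30 R=93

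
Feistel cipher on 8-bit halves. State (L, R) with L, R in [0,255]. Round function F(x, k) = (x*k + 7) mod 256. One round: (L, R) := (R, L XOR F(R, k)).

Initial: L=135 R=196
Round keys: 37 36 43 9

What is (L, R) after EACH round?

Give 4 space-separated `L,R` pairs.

Round 1 (k=37): L=196 R=220
Round 2 (k=36): L=220 R=51
Round 3 (k=43): L=51 R=68
Round 4 (k=9): L=68 R=88

Answer: 196,220 220,51 51,68 68,88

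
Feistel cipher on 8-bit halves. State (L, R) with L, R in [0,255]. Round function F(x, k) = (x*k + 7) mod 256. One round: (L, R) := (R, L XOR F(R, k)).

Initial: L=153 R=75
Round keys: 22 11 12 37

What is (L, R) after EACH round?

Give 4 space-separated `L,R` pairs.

Answer: 75,224 224,236 236,247 247,86

Derivation:
Round 1 (k=22): L=75 R=224
Round 2 (k=11): L=224 R=236
Round 3 (k=12): L=236 R=247
Round 4 (k=37): L=247 R=86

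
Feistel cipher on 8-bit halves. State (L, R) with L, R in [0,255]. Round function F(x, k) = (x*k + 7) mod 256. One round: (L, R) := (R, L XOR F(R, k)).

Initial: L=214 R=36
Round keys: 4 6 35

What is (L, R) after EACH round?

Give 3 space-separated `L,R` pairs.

Round 1 (k=4): L=36 R=65
Round 2 (k=6): L=65 R=169
Round 3 (k=35): L=169 R=99

Answer: 36,65 65,169 169,99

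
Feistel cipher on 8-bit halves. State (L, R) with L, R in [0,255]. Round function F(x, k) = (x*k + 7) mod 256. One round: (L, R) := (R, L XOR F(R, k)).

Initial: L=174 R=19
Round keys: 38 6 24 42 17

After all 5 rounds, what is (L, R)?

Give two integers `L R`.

Answer: 69 220

Derivation:
Round 1 (k=38): L=19 R=119
Round 2 (k=6): L=119 R=194
Round 3 (k=24): L=194 R=64
Round 4 (k=42): L=64 R=69
Round 5 (k=17): L=69 R=220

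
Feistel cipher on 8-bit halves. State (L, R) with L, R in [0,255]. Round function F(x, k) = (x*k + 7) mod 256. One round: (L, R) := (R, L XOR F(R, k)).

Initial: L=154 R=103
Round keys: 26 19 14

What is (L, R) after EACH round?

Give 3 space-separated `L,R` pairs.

Round 1 (k=26): L=103 R=231
Round 2 (k=19): L=231 R=75
Round 3 (k=14): L=75 R=198

Answer: 103,231 231,75 75,198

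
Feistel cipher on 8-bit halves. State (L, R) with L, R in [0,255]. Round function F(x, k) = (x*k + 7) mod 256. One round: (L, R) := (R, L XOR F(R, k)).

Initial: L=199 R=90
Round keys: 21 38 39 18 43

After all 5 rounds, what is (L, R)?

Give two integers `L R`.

Round 1 (k=21): L=90 R=174
Round 2 (k=38): L=174 R=129
Round 3 (k=39): L=129 R=0
Round 4 (k=18): L=0 R=134
Round 5 (k=43): L=134 R=137

Answer: 134 137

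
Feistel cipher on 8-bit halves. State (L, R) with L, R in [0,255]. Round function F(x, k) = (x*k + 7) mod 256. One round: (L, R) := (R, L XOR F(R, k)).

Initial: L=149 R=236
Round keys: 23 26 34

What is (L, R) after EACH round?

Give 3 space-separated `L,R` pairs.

Answer: 236,174 174,95 95,11

Derivation:
Round 1 (k=23): L=236 R=174
Round 2 (k=26): L=174 R=95
Round 3 (k=34): L=95 R=11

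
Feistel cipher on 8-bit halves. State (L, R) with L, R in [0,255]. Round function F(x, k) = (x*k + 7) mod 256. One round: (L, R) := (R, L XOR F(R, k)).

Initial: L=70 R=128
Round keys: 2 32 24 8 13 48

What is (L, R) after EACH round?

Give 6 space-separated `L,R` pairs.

Answer: 128,65 65,167 167,238 238,208 208,121 121,103

Derivation:
Round 1 (k=2): L=128 R=65
Round 2 (k=32): L=65 R=167
Round 3 (k=24): L=167 R=238
Round 4 (k=8): L=238 R=208
Round 5 (k=13): L=208 R=121
Round 6 (k=48): L=121 R=103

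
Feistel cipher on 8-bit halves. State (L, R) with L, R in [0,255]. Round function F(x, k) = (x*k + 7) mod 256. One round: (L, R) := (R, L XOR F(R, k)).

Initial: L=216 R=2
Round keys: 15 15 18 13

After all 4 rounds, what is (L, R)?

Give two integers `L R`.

Round 1 (k=15): L=2 R=253
Round 2 (k=15): L=253 R=216
Round 3 (k=18): L=216 R=202
Round 4 (k=13): L=202 R=145

Answer: 202 145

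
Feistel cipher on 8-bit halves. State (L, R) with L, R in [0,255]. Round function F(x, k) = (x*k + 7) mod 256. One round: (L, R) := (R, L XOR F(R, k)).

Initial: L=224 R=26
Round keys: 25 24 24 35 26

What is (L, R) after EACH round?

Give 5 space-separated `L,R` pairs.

Answer: 26,113 113,133 133,14 14,116 116,193

Derivation:
Round 1 (k=25): L=26 R=113
Round 2 (k=24): L=113 R=133
Round 3 (k=24): L=133 R=14
Round 4 (k=35): L=14 R=116
Round 5 (k=26): L=116 R=193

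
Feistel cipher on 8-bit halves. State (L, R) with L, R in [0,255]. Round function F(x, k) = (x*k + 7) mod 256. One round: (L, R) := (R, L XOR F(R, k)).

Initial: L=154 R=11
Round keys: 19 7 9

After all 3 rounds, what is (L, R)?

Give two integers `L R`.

Round 1 (k=19): L=11 R=66
Round 2 (k=7): L=66 R=222
Round 3 (k=9): L=222 R=151

Answer: 222 151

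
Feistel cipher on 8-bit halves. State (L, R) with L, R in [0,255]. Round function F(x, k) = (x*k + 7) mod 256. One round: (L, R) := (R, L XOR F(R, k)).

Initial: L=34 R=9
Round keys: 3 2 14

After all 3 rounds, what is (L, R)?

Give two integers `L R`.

Answer: 14 203

Derivation:
Round 1 (k=3): L=9 R=0
Round 2 (k=2): L=0 R=14
Round 3 (k=14): L=14 R=203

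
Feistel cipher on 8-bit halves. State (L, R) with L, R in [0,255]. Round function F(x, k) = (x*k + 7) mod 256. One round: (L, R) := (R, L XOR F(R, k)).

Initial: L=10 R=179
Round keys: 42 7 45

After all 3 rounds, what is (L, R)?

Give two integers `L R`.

Round 1 (k=42): L=179 R=111
Round 2 (k=7): L=111 R=163
Round 3 (k=45): L=163 R=193

Answer: 163 193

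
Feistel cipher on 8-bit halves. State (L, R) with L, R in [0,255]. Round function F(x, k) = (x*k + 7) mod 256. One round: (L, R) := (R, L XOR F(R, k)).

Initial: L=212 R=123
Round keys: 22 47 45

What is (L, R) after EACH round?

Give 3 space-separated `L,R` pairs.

Answer: 123,77 77,81 81,9

Derivation:
Round 1 (k=22): L=123 R=77
Round 2 (k=47): L=77 R=81
Round 3 (k=45): L=81 R=9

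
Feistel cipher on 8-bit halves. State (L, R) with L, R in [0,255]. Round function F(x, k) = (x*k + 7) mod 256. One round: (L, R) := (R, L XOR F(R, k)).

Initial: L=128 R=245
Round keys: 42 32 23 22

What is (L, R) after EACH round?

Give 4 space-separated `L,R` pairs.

Answer: 245,185 185,210 210,92 92,61

Derivation:
Round 1 (k=42): L=245 R=185
Round 2 (k=32): L=185 R=210
Round 3 (k=23): L=210 R=92
Round 4 (k=22): L=92 R=61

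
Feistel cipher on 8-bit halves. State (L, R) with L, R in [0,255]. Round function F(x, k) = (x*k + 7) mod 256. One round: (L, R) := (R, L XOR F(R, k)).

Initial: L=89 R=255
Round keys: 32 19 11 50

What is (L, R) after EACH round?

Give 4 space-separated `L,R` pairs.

Answer: 255,190 190,222 222,47 47,235

Derivation:
Round 1 (k=32): L=255 R=190
Round 2 (k=19): L=190 R=222
Round 3 (k=11): L=222 R=47
Round 4 (k=50): L=47 R=235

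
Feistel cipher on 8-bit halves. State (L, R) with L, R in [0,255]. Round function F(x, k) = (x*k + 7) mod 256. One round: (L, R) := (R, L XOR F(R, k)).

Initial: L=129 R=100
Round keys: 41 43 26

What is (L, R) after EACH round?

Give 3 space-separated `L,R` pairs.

Round 1 (k=41): L=100 R=138
Round 2 (k=43): L=138 R=81
Round 3 (k=26): L=81 R=203

Answer: 100,138 138,81 81,203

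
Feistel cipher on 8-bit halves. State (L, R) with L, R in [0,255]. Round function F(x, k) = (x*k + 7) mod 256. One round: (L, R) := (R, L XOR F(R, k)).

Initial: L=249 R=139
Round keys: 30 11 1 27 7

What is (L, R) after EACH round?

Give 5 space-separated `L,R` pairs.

Answer: 139,168 168,180 180,19 19,188 188,56

Derivation:
Round 1 (k=30): L=139 R=168
Round 2 (k=11): L=168 R=180
Round 3 (k=1): L=180 R=19
Round 4 (k=27): L=19 R=188
Round 5 (k=7): L=188 R=56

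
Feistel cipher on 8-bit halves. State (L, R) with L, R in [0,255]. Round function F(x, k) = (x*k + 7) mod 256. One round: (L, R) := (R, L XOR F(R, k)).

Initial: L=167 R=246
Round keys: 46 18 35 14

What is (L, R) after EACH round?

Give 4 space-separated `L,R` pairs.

Round 1 (k=46): L=246 R=156
Round 2 (k=18): L=156 R=9
Round 3 (k=35): L=9 R=222
Round 4 (k=14): L=222 R=34

Answer: 246,156 156,9 9,222 222,34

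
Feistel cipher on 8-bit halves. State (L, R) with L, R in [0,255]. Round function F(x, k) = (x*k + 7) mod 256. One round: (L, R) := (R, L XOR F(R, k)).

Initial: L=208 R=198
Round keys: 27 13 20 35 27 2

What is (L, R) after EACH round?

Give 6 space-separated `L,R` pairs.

Answer: 198,57 57,42 42,118 118,3 3,46 46,96

Derivation:
Round 1 (k=27): L=198 R=57
Round 2 (k=13): L=57 R=42
Round 3 (k=20): L=42 R=118
Round 4 (k=35): L=118 R=3
Round 5 (k=27): L=3 R=46
Round 6 (k=2): L=46 R=96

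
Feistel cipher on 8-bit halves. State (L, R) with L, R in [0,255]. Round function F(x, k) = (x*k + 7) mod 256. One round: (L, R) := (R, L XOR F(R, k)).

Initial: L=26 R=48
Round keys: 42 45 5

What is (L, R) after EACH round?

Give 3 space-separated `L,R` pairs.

Answer: 48,253 253,176 176,138

Derivation:
Round 1 (k=42): L=48 R=253
Round 2 (k=45): L=253 R=176
Round 3 (k=5): L=176 R=138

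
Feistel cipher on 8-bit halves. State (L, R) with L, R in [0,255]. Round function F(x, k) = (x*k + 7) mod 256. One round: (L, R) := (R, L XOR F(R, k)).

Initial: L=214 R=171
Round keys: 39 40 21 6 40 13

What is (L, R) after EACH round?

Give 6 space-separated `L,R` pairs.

Answer: 171,194 194,252 252,113 113,81 81,222 222,28

Derivation:
Round 1 (k=39): L=171 R=194
Round 2 (k=40): L=194 R=252
Round 3 (k=21): L=252 R=113
Round 4 (k=6): L=113 R=81
Round 5 (k=40): L=81 R=222
Round 6 (k=13): L=222 R=28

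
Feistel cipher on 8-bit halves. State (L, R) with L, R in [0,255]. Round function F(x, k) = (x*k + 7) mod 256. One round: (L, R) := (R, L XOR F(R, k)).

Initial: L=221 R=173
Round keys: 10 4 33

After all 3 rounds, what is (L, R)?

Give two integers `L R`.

Round 1 (k=10): L=173 R=20
Round 2 (k=4): L=20 R=250
Round 3 (k=33): L=250 R=85

Answer: 250 85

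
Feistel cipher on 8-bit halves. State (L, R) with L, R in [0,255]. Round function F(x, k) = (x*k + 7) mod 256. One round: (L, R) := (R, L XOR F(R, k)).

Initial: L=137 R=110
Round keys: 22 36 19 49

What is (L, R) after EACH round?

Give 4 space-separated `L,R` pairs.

Round 1 (k=22): L=110 R=242
Round 2 (k=36): L=242 R=97
Round 3 (k=19): L=97 R=200
Round 4 (k=49): L=200 R=46

Answer: 110,242 242,97 97,200 200,46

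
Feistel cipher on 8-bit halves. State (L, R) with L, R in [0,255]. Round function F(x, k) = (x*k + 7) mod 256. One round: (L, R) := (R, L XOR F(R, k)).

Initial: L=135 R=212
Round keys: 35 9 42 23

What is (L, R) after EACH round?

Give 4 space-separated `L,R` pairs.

Round 1 (k=35): L=212 R=132
Round 2 (k=9): L=132 R=127
Round 3 (k=42): L=127 R=89
Round 4 (k=23): L=89 R=121

Answer: 212,132 132,127 127,89 89,121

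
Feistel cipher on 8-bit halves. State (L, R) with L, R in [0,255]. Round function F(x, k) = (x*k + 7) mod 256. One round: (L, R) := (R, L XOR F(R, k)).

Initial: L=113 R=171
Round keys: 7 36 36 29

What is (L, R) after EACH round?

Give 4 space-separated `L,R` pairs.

Answer: 171,197 197,16 16,130 130,209

Derivation:
Round 1 (k=7): L=171 R=197
Round 2 (k=36): L=197 R=16
Round 3 (k=36): L=16 R=130
Round 4 (k=29): L=130 R=209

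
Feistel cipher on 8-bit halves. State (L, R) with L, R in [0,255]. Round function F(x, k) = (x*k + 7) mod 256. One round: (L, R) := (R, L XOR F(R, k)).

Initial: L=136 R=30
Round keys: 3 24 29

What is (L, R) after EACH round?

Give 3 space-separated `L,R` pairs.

Round 1 (k=3): L=30 R=233
Round 2 (k=24): L=233 R=193
Round 3 (k=29): L=193 R=13

Answer: 30,233 233,193 193,13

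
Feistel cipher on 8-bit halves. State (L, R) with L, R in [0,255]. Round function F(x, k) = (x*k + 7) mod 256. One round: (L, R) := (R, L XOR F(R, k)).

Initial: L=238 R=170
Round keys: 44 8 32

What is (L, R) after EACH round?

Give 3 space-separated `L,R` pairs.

Answer: 170,209 209,37 37,118

Derivation:
Round 1 (k=44): L=170 R=209
Round 2 (k=8): L=209 R=37
Round 3 (k=32): L=37 R=118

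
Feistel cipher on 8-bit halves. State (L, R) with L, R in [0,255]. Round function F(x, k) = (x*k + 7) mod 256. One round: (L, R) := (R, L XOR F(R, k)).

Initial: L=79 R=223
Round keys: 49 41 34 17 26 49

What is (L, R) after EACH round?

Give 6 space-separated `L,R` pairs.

Round 1 (k=49): L=223 R=249
Round 2 (k=41): L=249 R=55
Round 3 (k=34): L=55 R=172
Round 4 (k=17): L=172 R=68
Round 5 (k=26): L=68 R=67
Round 6 (k=49): L=67 R=158

Answer: 223,249 249,55 55,172 172,68 68,67 67,158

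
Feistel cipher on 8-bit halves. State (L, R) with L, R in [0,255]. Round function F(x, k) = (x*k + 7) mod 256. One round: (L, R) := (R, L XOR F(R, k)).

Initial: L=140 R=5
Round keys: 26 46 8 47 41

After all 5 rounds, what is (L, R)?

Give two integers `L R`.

Round 1 (k=26): L=5 R=5
Round 2 (k=46): L=5 R=232
Round 3 (k=8): L=232 R=66
Round 4 (k=47): L=66 R=205
Round 5 (k=41): L=205 R=158

Answer: 205 158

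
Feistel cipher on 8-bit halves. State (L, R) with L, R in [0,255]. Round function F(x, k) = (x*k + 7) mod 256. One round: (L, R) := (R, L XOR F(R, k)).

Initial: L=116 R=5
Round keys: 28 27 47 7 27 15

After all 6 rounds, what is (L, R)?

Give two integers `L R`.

Round 1 (k=28): L=5 R=231
Round 2 (k=27): L=231 R=97
Round 3 (k=47): L=97 R=49
Round 4 (k=7): L=49 R=63
Round 5 (k=27): L=63 R=157
Round 6 (k=15): L=157 R=5

Answer: 157 5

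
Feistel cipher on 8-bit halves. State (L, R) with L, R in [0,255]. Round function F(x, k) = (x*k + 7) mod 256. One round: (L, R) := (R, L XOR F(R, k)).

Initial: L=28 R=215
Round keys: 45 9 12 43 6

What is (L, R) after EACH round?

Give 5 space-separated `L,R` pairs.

Answer: 215,206 206,146 146,17 17,112 112,182

Derivation:
Round 1 (k=45): L=215 R=206
Round 2 (k=9): L=206 R=146
Round 3 (k=12): L=146 R=17
Round 4 (k=43): L=17 R=112
Round 5 (k=6): L=112 R=182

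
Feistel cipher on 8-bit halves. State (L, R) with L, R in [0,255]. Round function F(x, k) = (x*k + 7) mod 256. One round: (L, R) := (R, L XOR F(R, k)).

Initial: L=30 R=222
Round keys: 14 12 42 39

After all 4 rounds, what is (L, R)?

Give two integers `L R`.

Round 1 (k=14): L=222 R=53
Round 2 (k=12): L=53 R=93
Round 3 (k=42): L=93 R=124
Round 4 (k=39): L=124 R=182

Answer: 124 182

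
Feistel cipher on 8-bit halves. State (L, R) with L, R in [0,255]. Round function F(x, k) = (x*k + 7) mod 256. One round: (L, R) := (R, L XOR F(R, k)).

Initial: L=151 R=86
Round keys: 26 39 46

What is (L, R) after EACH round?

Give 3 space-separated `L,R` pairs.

Answer: 86,84 84,133 133,185

Derivation:
Round 1 (k=26): L=86 R=84
Round 2 (k=39): L=84 R=133
Round 3 (k=46): L=133 R=185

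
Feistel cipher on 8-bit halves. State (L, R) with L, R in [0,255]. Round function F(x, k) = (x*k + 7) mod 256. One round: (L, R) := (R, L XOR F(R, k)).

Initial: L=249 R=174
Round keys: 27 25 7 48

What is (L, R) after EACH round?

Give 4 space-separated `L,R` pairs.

Round 1 (k=27): L=174 R=152
Round 2 (k=25): L=152 R=113
Round 3 (k=7): L=113 R=134
Round 4 (k=48): L=134 R=86

Answer: 174,152 152,113 113,134 134,86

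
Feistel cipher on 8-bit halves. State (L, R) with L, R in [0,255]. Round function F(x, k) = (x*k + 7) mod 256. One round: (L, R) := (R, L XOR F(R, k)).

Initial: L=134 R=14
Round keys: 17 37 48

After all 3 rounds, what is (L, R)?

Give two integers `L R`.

Round 1 (k=17): L=14 R=115
Round 2 (k=37): L=115 R=168
Round 3 (k=48): L=168 R=244

Answer: 168 244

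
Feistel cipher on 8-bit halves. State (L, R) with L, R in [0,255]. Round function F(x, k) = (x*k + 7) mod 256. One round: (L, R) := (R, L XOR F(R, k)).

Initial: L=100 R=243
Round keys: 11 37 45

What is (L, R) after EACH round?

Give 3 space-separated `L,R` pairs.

Answer: 243,28 28,224 224,123

Derivation:
Round 1 (k=11): L=243 R=28
Round 2 (k=37): L=28 R=224
Round 3 (k=45): L=224 R=123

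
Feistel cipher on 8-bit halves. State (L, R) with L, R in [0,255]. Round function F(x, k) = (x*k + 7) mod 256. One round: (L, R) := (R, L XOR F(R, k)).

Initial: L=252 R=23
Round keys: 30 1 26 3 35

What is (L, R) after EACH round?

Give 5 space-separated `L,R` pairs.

Round 1 (k=30): L=23 R=69
Round 2 (k=1): L=69 R=91
Round 3 (k=26): L=91 R=0
Round 4 (k=3): L=0 R=92
Round 5 (k=35): L=92 R=155

Answer: 23,69 69,91 91,0 0,92 92,155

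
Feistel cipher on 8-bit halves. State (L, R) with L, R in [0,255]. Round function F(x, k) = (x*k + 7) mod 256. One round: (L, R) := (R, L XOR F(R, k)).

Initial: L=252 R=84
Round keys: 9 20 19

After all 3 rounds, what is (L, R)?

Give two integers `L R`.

Answer: 199 203

Derivation:
Round 1 (k=9): L=84 R=7
Round 2 (k=20): L=7 R=199
Round 3 (k=19): L=199 R=203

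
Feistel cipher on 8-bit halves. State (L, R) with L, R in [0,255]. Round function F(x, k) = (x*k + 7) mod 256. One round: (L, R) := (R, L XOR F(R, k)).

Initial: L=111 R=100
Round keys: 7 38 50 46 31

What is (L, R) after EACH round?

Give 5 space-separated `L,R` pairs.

Round 1 (k=7): L=100 R=172
Round 2 (k=38): L=172 R=235
Round 3 (k=50): L=235 R=65
Round 4 (k=46): L=65 R=94
Round 5 (k=31): L=94 R=40

Answer: 100,172 172,235 235,65 65,94 94,40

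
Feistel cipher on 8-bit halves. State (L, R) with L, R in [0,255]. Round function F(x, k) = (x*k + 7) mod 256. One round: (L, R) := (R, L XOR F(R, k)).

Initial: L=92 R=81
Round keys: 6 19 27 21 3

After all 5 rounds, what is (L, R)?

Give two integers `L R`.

Answer: 247 93

Derivation:
Round 1 (k=6): L=81 R=177
Round 2 (k=19): L=177 R=123
Round 3 (k=27): L=123 R=177
Round 4 (k=21): L=177 R=247
Round 5 (k=3): L=247 R=93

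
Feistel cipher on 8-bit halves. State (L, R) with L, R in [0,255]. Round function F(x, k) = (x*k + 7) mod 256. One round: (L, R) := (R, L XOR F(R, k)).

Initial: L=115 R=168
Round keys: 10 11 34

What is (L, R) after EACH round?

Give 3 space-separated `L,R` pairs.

Answer: 168,228 228,123 123,185

Derivation:
Round 1 (k=10): L=168 R=228
Round 2 (k=11): L=228 R=123
Round 3 (k=34): L=123 R=185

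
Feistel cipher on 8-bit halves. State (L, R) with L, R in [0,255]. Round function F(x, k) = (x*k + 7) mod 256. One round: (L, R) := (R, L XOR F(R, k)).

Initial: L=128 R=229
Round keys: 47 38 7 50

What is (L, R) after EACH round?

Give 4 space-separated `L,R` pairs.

Round 1 (k=47): L=229 R=146
Round 2 (k=38): L=146 R=86
Round 3 (k=7): L=86 R=243
Round 4 (k=50): L=243 R=43

Answer: 229,146 146,86 86,243 243,43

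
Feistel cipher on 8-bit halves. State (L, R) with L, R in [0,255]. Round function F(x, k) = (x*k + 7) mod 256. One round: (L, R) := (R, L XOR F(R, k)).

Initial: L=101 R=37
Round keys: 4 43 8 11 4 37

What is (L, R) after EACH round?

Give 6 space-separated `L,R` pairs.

Round 1 (k=4): L=37 R=254
Round 2 (k=43): L=254 R=148
Round 3 (k=8): L=148 R=89
Round 4 (k=11): L=89 R=78
Round 5 (k=4): L=78 R=102
Round 6 (k=37): L=102 R=139

Answer: 37,254 254,148 148,89 89,78 78,102 102,139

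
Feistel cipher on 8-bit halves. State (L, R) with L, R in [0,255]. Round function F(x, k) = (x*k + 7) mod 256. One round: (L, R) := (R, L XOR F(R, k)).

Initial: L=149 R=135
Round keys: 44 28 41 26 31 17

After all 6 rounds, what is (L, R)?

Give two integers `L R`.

Answer: 223 191

Derivation:
Round 1 (k=44): L=135 R=174
Round 2 (k=28): L=174 R=136
Round 3 (k=41): L=136 R=97
Round 4 (k=26): L=97 R=105
Round 5 (k=31): L=105 R=223
Round 6 (k=17): L=223 R=191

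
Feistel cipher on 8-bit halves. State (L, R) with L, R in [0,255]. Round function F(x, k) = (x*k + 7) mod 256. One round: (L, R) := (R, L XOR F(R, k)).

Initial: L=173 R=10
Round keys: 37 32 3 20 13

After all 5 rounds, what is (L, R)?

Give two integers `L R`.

Round 1 (k=37): L=10 R=212
Round 2 (k=32): L=212 R=141
Round 3 (k=3): L=141 R=122
Round 4 (k=20): L=122 R=2
Round 5 (k=13): L=2 R=91

Answer: 2 91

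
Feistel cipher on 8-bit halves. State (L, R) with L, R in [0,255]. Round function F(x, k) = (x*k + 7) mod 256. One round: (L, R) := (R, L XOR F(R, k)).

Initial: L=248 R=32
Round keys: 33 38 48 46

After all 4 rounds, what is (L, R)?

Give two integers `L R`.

Round 1 (k=33): L=32 R=223
Round 2 (k=38): L=223 R=1
Round 3 (k=48): L=1 R=232
Round 4 (k=46): L=232 R=182

Answer: 232 182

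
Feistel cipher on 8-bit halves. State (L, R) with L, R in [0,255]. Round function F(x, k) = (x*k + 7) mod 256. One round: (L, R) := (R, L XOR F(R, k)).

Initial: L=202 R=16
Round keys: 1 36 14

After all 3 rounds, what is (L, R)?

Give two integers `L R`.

Round 1 (k=1): L=16 R=221
Round 2 (k=36): L=221 R=11
Round 3 (k=14): L=11 R=124

Answer: 11 124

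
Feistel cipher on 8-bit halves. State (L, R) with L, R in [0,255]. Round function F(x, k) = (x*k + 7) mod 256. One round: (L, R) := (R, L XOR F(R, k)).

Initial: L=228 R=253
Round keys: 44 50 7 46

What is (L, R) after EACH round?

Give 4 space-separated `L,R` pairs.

Round 1 (k=44): L=253 R=103
Round 2 (k=50): L=103 R=216
Round 3 (k=7): L=216 R=136
Round 4 (k=46): L=136 R=175

Answer: 253,103 103,216 216,136 136,175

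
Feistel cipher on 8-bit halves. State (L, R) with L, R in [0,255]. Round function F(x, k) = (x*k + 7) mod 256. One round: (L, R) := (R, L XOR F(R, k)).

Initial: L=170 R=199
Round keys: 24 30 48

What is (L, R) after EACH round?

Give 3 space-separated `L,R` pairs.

Answer: 199,5 5,90 90,226

Derivation:
Round 1 (k=24): L=199 R=5
Round 2 (k=30): L=5 R=90
Round 3 (k=48): L=90 R=226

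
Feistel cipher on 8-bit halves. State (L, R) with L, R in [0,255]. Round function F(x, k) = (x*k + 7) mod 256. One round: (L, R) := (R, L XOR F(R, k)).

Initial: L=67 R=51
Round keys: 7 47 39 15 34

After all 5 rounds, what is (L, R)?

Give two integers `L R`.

Answer: 183 222

Derivation:
Round 1 (k=7): L=51 R=47
Round 2 (k=47): L=47 R=155
Round 3 (k=39): L=155 R=139
Round 4 (k=15): L=139 R=183
Round 5 (k=34): L=183 R=222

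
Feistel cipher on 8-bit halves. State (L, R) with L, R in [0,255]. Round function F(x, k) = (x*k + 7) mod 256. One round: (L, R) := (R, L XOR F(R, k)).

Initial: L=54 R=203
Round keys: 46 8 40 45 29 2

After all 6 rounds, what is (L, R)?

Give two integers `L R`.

Round 1 (k=46): L=203 R=183
Round 2 (k=8): L=183 R=116
Round 3 (k=40): L=116 R=144
Round 4 (k=45): L=144 R=35
Round 5 (k=29): L=35 R=110
Round 6 (k=2): L=110 R=192

Answer: 110 192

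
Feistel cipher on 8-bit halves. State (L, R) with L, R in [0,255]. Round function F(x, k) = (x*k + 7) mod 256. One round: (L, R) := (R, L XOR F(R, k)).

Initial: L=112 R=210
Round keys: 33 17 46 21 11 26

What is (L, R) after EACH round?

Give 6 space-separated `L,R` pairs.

Answer: 210,105 105,210 210,170 170,43 43,74 74,160

Derivation:
Round 1 (k=33): L=210 R=105
Round 2 (k=17): L=105 R=210
Round 3 (k=46): L=210 R=170
Round 4 (k=21): L=170 R=43
Round 5 (k=11): L=43 R=74
Round 6 (k=26): L=74 R=160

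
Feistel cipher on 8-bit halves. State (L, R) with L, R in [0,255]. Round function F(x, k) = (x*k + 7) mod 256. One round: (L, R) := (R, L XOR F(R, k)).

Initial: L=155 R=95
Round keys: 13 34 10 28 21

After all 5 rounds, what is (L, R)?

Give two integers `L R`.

Round 1 (k=13): L=95 R=65
Round 2 (k=34): L=65 R=246
Round 3 (k=10): L=246 R=226
Round 4 (k=28): L=226 R=73
Round 5 (k=21): L=73 R=230

Answer: 73 230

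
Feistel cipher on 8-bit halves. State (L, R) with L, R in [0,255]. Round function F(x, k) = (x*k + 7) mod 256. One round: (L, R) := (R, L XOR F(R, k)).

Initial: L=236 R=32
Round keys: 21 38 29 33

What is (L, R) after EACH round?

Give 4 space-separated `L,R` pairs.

Round 1 (k=21): L=32 R=75
Round 2 (k=38): L=75 R=9
Round 3 (k=29): L=9 R=71
Round 4 (k=33): L=71 R=39

Answer: 32,75 75,9 9,71 71,39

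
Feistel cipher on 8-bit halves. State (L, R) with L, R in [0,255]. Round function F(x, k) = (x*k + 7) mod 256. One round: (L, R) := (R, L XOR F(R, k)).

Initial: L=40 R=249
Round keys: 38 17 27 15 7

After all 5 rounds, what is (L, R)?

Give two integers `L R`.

Round 1 (k=38): L=249 R=213
Round 2 (k=17): L=213 R=213
Round 3 (k=27): L=213 R=171
Round 4 (k=15): L=171 R=217
Round 5 (k=7): L=217 R=93

Answer: 217 93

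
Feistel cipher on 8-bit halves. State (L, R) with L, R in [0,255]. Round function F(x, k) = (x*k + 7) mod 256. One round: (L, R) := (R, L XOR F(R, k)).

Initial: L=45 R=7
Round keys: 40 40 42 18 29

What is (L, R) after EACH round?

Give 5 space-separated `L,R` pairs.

Round 1 (k=40): L=7 R=50
Round 2 (k=40): L=50 R=208
Round 3 (k=42): L=208 R=21
Round 4 (k=18): L=21 R=81
Round 5 (k=29): L=81 R=33

Answer: 7,50 50,208 208,21 21,81 81,33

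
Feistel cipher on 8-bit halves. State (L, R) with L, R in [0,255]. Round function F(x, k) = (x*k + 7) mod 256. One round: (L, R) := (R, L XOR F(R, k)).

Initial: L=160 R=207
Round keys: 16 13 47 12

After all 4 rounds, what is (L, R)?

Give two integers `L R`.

Round 1 (k=16): L=207 R=87
Round 2 (k=13): L=87 R=189
Round 3 (k=47): L=189 R=237
Round 4 (k=12): L=237 R=158

Answer: 237 158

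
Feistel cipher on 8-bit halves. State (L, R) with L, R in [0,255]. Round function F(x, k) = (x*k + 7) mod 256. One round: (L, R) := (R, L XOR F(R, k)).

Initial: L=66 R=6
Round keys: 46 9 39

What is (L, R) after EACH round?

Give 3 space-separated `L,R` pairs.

Round 1 (k=46): L=6 R=89
Round 2 (k=9): L=89 R=46
Round 3 (k=39): L=46 R=80

Answer: 6,89 89,46 46,80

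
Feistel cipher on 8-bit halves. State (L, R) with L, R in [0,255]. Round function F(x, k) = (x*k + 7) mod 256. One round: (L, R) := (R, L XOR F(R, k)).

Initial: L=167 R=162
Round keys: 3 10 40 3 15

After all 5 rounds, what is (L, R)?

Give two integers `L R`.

Round 1 (k=3): L=162 R=74
Round 2 (k=10): L=74 R=73
Round 3 (k=40): L=73 R=37
Round 4 (k=3): L=37 R=63
Round 5 (k=15): L=63 R=157

Answer: 63 157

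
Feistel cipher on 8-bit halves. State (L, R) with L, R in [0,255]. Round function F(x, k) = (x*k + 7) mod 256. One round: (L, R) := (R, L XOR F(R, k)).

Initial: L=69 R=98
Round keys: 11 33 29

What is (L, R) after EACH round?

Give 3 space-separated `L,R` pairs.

Round 1 (k=11): L=98 R=120
Round 2 (k=33): L=120 R=29
Round 3 (k=29): L=29 R=40

Answer: 98,120 120,29 29,40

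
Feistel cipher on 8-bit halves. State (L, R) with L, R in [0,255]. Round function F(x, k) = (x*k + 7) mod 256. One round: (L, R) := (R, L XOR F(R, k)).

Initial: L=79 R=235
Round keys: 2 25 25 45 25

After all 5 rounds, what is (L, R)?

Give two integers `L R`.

Round 1 (k=2): L=235 R=146
Round 2 (k=25): L=146 R=162
Round 3 (k=25): L=162 R=75
Round 4 (k=45): L=75 R=148
Round 5 (k=25): L=148 R=48

Answer: 148 48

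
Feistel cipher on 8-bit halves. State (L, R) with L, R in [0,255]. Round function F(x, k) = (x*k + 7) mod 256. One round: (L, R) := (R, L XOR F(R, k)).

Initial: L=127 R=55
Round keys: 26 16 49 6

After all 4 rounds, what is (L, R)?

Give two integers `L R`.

Answer: 245 213

Derivation:
Round 1 (k=26): L=55 R=226
Round 2 (k=16): L=226 R=16
Round 3 (k=49): L=16 R=245
Round 4 (k=6): L=245 R=213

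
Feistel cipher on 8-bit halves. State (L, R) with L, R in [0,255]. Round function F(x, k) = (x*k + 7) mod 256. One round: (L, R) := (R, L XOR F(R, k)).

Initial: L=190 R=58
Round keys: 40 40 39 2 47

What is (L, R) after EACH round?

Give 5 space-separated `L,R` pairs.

Answer: 58,169 169,85 85,83 83,248 248,220

Derivation:
Round 1 (k=40): L=58 R=169
Round 2 (k=40): L=169 R=85
Round 3 (k=39): L=85 R=83
Round 4 (k=2): L=83 R=248
Round 5 (k=47): L=248 R=220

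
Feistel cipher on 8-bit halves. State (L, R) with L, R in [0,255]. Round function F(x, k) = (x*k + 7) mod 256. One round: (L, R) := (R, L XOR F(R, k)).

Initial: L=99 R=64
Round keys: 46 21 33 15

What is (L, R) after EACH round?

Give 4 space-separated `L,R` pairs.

Answer: 64,228 228,251 251,134 134,26

Derivation:
Round 1 (k=46): L=64 R=228
Round 2 (k=21): L=228 R=251
Round 3 (k=33): L=251 R=134
Round 4 (k=15): L=134 R=26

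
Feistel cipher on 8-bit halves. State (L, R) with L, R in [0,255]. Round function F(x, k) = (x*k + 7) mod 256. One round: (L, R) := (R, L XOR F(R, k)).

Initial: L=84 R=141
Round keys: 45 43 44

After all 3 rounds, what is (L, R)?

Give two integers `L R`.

Round 1 (k=45): L=141 R=132
Round 2 (k=43): L=132 R=190
Round 3 (k=44): L=190 R=43

Answer: 190 43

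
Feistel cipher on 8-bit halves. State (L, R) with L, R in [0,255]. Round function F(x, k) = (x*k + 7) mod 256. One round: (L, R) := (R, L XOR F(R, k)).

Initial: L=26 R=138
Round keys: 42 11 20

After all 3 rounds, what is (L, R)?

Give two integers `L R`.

Round 1 (k=42): L=138 R=177
Round 2 (k=11): L=177 R=40
Round 3 (k=20): L=40 R=150

Answer: 40 150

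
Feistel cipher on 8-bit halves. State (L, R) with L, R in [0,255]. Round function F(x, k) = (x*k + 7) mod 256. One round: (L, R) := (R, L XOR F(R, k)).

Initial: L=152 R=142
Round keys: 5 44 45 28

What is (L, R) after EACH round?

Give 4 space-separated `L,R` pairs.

Round 1 (k=5): L=142 R=85
Round 2 (k=44): L=85 R=45
Round 3 (k=45): L=45 R=165
Round 4 (k=28): L=165 R=62

Answer: 142,85 85,45 45,165 165,62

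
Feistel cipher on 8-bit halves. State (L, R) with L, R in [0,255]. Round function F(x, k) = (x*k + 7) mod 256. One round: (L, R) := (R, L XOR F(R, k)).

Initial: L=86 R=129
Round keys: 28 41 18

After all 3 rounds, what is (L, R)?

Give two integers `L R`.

Round 1 (k=28): L=129 R=117
Round 2 (k=41): L=117 R=69
Round 3 (k=18): L=69 R=148

Answer: 69 148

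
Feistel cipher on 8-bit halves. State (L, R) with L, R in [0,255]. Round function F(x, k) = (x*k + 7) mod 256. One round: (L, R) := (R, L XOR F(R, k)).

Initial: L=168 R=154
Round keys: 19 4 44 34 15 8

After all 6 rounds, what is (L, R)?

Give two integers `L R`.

Round 1 (k=19): L=154 R=221
Round 2 (k=4): L=221 R=225
Round 3 (k=44): L=225 R=110
Round 4 (k=34): L=110 R=66
Round 5 (k=15): L=66 R=139
Round 6 (k=8): L=139 R=29

Answer: 139 29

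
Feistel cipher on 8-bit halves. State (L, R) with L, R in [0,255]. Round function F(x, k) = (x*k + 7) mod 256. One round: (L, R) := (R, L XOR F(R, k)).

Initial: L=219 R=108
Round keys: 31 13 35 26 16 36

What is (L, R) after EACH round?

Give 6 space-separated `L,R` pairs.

Answer: 108,192 192,171 171,168 168,188 188,111 111,31

Derivation:
Round 1 (k=31): L=108 R=192
Round 2 (k=13): L=192 R=171
Round 3 (k=35): L=171 R=168
Round 4 (k=26): L=168 R=188
Round 5 (k=16): L=188 R=111
Round 6 (k=36): L=111 R=31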